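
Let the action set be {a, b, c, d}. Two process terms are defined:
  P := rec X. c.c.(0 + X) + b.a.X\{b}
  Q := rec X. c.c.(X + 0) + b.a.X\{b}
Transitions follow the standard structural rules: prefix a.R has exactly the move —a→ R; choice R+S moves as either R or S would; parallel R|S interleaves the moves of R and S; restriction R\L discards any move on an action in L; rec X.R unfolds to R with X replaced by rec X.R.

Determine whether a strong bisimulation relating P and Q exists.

bisimilar

P's transition system — 7 states:
  m0 = rec X. c.c.(0 + X) + b.a.X\{b} → --b--▸ m1, --c--▸ m2
  m1 = a.(rec X. c.c.(0 + X) + b.a.X\{b})\{b} → --a--▸ m3
  m2 = c.(0 + (rec X. c.c.(0 + X) + b.a.X\{b})) → --c--▸ m4
  m3 = (rec X. c.c.(0 + X) + b.a.X\{b})\{b} → --c--▸ m5
  m4 = 0 + (rec X. c.c.(0 + X) + b.a.X\{b}) → --b--▸ m1, --c--▸ m2
  m5 = (c.(0 + (rec X. c.c.(0 + X) + b.a.X\{b})))\{b} → --c--▸ m6
  m6 = (0 + (rec X. c.c.(0 + X) + b.a.X\{b}))\{b} → --c--▸ m5
Q's transition system — 7 states:
  n0 = rec X. c.c.(X + 0) + b.a.X\{b} → --b--▸ n1, --c--▸ n2
  n1 = a.(rec X. c.c.(X + 0) + b.a.X\{b})\{b} → --a--▸ n3
  n2 = c.((rec X. c.c.(X + 0) + b.a.X\{b}) + 0) → --c--▸ n4
  n3 = (rec X. c.c.(X + 0) + b.a.X\{b})\{b} → --c--▸ n5
  n4 = (rec X. c.c.(X + 0) + b.a.X\{b}) + 0 → --b--▸ n1, --c--▸ n2
  n5 = (c.((rec X. c.c.(X + 0) + b.a.X\{b}) + 0))\{b} → --c--▸ n6
  n6 = ((rec X. c.c.(X + 0) + b.a.X\{b}) + 0)\{b} → --c--▸ n5
Bisimilarity quotient blocks:
  B0 = {m0, m4, n0, n4}
  B1 = {m1, n1}
  B2 = {m3, m5, m6, n3, n5, n6}
  B3 = {m2, n2}
m0 ∈ B0, n0 ∈ B0 → same block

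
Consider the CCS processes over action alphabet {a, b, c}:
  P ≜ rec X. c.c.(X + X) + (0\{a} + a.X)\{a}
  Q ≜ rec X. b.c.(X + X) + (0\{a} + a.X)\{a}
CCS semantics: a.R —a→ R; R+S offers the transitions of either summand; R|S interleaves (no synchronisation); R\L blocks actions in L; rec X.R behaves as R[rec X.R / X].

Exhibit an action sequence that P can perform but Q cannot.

LTS(P): 3 reachable states
  u0 = rec X. c.c.(X + X) + (0\{a} + a.X)\{a} has moves ··c··> u1
  u1 = c.((rec X. c.c.(X + X) + (0\{a} + a.X)\{a}) + (rec X. c.c.(X + X) + (0\{a} + a.X)\{a})) has moves ··c··> u2
  u2 = (rec X. c.c.(X + X) + (0\{a} + a.X)\{a}) + (rec X. c.c.(X + X) + (0\{a} + a.X)\{a}) has moves ··c··> u1
LTS(Q): 3 reachable states
  v0 = rec X. b.c.(X + X) + (0\{a} + a.X)\{a} has moves ··b··> v1
  v1 = c.((rec X. b.c.(X + X) + (0\{a} + a.X)\{a}) + (rec X. b.c.(X + X) + (0\{a} + a.X)\{a})) has moves ··c··> v2
  v2 = (rec X. b.c.(X + X) + (0\{a} + a.X)\{a}) + (rec X. b.c.(X + X) + (0\{a} + a.X)\{a}) has moves ··b··> v1
Run σ = ⟨c⟩ on P: start {u0}
  step 1 (c): {u1}
  P completes σ.
Run σ = ⟨c⟩ on Q: start {v0}
  step 1 (c): no successor for Q

c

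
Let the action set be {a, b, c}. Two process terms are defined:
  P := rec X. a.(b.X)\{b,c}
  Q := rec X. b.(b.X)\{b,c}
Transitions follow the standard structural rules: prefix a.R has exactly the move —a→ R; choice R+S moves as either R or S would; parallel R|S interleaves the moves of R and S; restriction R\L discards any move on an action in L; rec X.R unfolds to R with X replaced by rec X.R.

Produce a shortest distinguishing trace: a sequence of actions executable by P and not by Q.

Reachable graph of P (2 states):
  m0 = rec X. a.(b.X)\{b,c} → -a-> m1
  m1 = (b.(rec X. a.(b.X)\{b,c}))\{b,c} → stopped
Reachable graph of Q (2 states):
  n0 = rec X. b.(b.X)\{b,c} → -b-> n1
  n1 = (b.(rec X. b.(b.X)\{b,c}))\{b,c} → stopped
Trace ⟨a⟩ through P, begin at {m0}:
  step 1 (a): {m1}
  P completes σ.
Trace ⟨a⟩ through Q, begin at {n0}:
  step 1 (a): ∅  — Q cannot continue

a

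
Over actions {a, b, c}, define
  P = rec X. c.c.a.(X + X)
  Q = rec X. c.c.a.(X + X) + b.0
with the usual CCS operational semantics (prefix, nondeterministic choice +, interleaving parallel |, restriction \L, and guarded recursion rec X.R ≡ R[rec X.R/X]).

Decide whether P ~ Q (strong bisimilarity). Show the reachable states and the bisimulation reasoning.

NO

LTS(P): 4 reachable states
  u0 = rec X. c.c.a.(X + X) → --c--▸ u1
  u1 = c.a.((rec X. c.c.a.(X + X)) + (rec X. c.c.a.(X + X))) → --c--▸ u2
  u2 = a.((rec X. c.c.a.(X + X)) + (rec X. c.c.a.(X + X))) → --a--▸ u3
  u3 = (rec X. c.c.a.(X + X)) + (rec X. c.c.a.(X + X)) → --c--▸ u1
LTS(Q): 5 reachable states
  v0 = rec X. c.c.a.(X + X) + b.0 → --b--▸ v1, --c--▸ v2
  v1 = 0 → (no moves)
  v2 = c.a.((rec X. c.c.a.(X + X) + b.0) + (rec X. c.c.a.(X + X) + b.0)) → --c--▸ v3
  v3 = a.((rec X. c.c.a.(X + X) + b.0) + (rec X. c.c.a.(X + X) + b.0)) → --a--▸ v4
  v4 = (rec X. c.c.a.(X + X) + b.0) + (rec X. c.c.a.(X + X) + b.0) → --b--▸ v1, --c--▸ v2
Partition-refinement fixed point:
  B0 = {u0, u3}
  B1 = {u1}
  B2 = {u2}
  B3 = {v0, v4}
  B4 = {v1}
  B5 = {v2}
  B6 = {v3}
u0 ∈ B0, v0 ∈ B3 → different blocks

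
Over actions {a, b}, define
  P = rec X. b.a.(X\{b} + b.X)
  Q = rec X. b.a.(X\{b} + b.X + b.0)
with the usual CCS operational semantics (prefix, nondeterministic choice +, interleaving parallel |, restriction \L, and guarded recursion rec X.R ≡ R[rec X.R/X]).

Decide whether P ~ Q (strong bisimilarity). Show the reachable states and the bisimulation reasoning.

Reachable graph of P (3 states):
  p0 = rec X. b.a.(X\{b} + b.X) → --b--▸ p1
  p1 = a.((rec X. b.a.(X\{b} + b.X))\{b} + b.(rec X. b.a.(X\{b} + b.X))) → --a--▸ p2
  p2 = (rec X. b.a.(X\{b} + b.X))\{b} + b.(rec X. b.a.(X\{b} + b.X)) → --b--▸ p0
Reachable graph of Q (4 states):
  q0 = rec X. b.a.(X\{b} + b.X + b.0) → --b--▸ q1
  q1 = a.((rec X. b.a.(X\{b} + b.X + b.0))\{b} + b.(rec X. b.a.(X\{b} + b.X + b.0)) + b.0) → --a--▸ q2
  q2 = (rec X. b.a.(X\{b} + b.X + b.0))\{b} + b.(rec X. b.a.(X\{b} + b.X + b.0)) + b.0 → --b--▸ q0, --b--▸ q3
  q3 = 0 → deadlocked
Coarsest stable partition (strong bisimilarity classes):
  B0 = {p0}
  B1 = {p1}
  B2 = {p2}
  B3 = {q0}
  B4 = {q1}
  B5 = {q2}
  B6 = {q3}
p0 ∈ B0, q0 ∈ B3 → different blocks

P ≁ Q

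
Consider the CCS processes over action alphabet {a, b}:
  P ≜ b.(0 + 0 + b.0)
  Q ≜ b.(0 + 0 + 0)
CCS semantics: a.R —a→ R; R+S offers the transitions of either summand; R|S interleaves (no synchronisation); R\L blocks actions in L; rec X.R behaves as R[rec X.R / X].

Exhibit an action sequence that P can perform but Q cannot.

P's transition system — 3 states:
  u0 = b.(0 + 0 + b.0) | —b→ u1
  u1 = 0 + 0 + b.0 | —b→ u2
  u2 = 0 | ∅
Q's transition system — 2 states:
  v0 = b.(0 + 0 + 0) | —b→ v1
  v1 = 0 + 0 + 0 | ∅
Trace ⟨bb⟩ through P, begin at {u0}:
  after b @ step 1: {u1}
  after b @ step 2: {u2}
  ✓ P
Trace ⟨bb⟩ through Q, begin at {v0}:
  after b @ step 1: {v1}
  after b @ step 2: no successor for Q

bb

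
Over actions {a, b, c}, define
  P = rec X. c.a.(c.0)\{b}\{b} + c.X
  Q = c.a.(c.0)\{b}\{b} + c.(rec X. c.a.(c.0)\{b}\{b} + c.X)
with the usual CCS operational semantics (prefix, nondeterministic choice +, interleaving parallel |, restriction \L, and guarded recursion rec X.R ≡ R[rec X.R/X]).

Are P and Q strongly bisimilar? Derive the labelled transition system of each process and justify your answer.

YES

Reachable graph of P (4 states):
  s0 = rec X. c.a.(c.0)\{b}\{b} + c.X has moves --c--▸ s0, --c--▸ s1
  s1 = a.(c.0)\{b}\{b} has moves --a--▸ s2
  s2 = (c.0)\{b}\{b} has moves --c--▸ s3
  s3 = 0\{b}\{b} has moves ∅
Reachable graph of Q (5 states):
  t0 = c.a.(c.0)\{b}\{b} + c.(rec X. c.a.(c.0)\{b}\{b} + c.X) has moves --c--▸ t1, --c--▸ t2
  t1 = a.(c.0)\{b}\{b} has moves --a--▸ t3
  t2 = rec X. c.a.(c.0)\{b}\{b} + c.X has moves --c--▸ t1, --c--▸ t2
  t3 = (c.0)\{b}\{b} has moves --c--▸ t4
  t4 = 0\{b}\{b} has moves ∅
Bisimilarity quotient blocks:
  B0 = {s0, t0, t2}
  B1 = {s1, t1}
  B2 = {s2, t3}
  B3 = {s3, t4}
s0 ∈ B0, t0 ∈ B0 → same block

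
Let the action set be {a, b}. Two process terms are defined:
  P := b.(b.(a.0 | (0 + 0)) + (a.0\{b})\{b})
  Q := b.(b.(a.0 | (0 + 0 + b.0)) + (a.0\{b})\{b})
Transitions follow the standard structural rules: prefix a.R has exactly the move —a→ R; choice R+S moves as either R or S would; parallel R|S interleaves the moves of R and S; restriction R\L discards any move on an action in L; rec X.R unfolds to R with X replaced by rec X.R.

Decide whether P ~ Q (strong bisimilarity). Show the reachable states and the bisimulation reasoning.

LTS(P): 5 reachable states
  s0 = b.(b.(a.0 | (0 + 0)) + (a.0\{b})\{b}) has moves --b--▸ s1
  s1 = b.(a.0 | (0 + 0)) + (a.0\{b})\{b} has moves --a--▸ s2, --b--▸ s3
  s2 = 0\{b}\{b} has moves ·
  s3 = a.0 | (0 + 0) has moves --a--▸ s4
  s4 = 0 | (0 + 0) has moves ·
LTS(Q): 7 reachable states
  t0 = b.(b.(a.0 | (0 + 0 + b.0)) + (a.0\{b})\{b}) has moves --b--▸ t1
  t1 = b.(a.0 | (0 + 0 + b.0)) + (a.0\{b})\{b} has moves --a--▸ t2, --b--▸ t3
  t2 = 0\{b}\{b} has moves ·
  t3 = a.0 | (0 + 0 + b.0) has moves --a--▸ t4, --b--▸ t5
  t4 = 0 | (0 + 0 + b.0) has moves --b--▸ t6
  t5 = a.0 | 0 has moves --a--▸ t6
  t6 = 0 | 0 has moves ·
Bisimilarity quotient blocks:
  B0 = {s0}
  B1 = {s1}
  B2 = {s2, s4, t2, t6}
  B3 = {s3, t5}
  B4 = {t0}
  B5 = {t1}
  B6 = {t3}
  B7 = {t4}
s0 ∈ B0, t0 ∈ B4 → different blocks

not bisimilar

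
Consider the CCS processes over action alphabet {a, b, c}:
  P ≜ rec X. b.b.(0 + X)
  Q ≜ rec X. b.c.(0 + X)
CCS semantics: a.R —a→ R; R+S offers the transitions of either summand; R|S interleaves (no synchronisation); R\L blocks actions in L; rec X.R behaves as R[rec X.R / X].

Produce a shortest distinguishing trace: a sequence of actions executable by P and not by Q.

P's transition system — 3 states:
  s0 = rec X. b.b.(0 + X) | —b→ s1
  s1 = b.(0 + (rec X. b.b.(0 + X))) | —b→ s2
  s2 = 0 + (rec X. b.b.(0 + X)) | —b→ s1
Q's transition system — 3 states:
  t0 = rec X. b.c.(0 + X) | —b→ t1
  t1 = c.(0 + (rec X. b.c.(0 + X))) | —c→ t2
  t2 = 0 + (rec X. b.c.(0 + X)) | —b→ t1
Trace ⟨bb⟩ through P, begin at {s0}:
  [1] b ⇒ {s1}
  [2] b ⇒ {s2}
  ✓ P
Trace ⟨bb⟩ through Q, begin at {t0}:
  [1] b ⇒ {t1}
  [2] b ⇒ ∅ (Q stuck)

bb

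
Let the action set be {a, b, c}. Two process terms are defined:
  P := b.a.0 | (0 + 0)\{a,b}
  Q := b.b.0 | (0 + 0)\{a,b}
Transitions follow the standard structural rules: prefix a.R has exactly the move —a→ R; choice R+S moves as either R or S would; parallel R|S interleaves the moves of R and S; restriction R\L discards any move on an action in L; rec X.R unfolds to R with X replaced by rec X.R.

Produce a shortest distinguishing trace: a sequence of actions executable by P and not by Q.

LTS(P): 3 reachable states
  s0 = b.a.0 | (0 + 0)\{a,b} → ··b··> s1
  s1 = a.0 | (0 + 0)\{a,b} → ··a··> s2
  s2 = 0 | (0 + 0)\{a,b} → stopped
LTS(Q): 3 reachable states
  t0 = b.b.0 | (0 + 0)\{a,b} → ··b··> t1
  t1 = b.0 | (0 + 0)\{a,b} → ··b··> t2
  t2 = 0 | (0 + 0)\{a,b} → stopped
Run σ = ⟨ba⟩ on P: start {s0}
  after b @ step 1: {s1}
  after a @ step 2: {s2}
  P completes σ.
Run σ = ⟨ba⟩ on Q: start {t0}
  after b @ step 1: {t1}
  after a @ step 2: ∅ (Q stuck)

ba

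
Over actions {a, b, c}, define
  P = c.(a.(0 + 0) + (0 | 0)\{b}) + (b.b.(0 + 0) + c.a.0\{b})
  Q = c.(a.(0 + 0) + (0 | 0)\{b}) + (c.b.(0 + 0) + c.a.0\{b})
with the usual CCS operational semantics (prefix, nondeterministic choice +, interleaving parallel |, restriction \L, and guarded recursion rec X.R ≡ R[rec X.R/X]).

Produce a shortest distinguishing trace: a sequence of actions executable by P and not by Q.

LTS(P): 6 reachable states
  p0 = c.(a.(0 + 0) + (0 | 0)\{b}) + (b.b.(0 + 0) + c.a.0\{b}) :: --b--▸ p1, --c--▸ p2, --c--▸ p3
  p1 = b.(0 + 0) :: --b--▸ p4
  p2 = a.(0 + 0) + (0 | 0)\{b} :: --a--▸ p4
  p3 = a.0\{b} :: --a--▸ p5
  p4 = 0 + 0 :: ∅
  p5 = 0\{b} :: ∅
LTS(Q): 6 reachable states
  q0 = c.(a.(0 + 0) + (0 | 0)\{b}) + (c.b.(0 + 0) + c.a.0\{b}) :: --c--▸ q1, --c--▸ q2, --c--▸ q3
  q1 = a.(0 + 0) + (0 | 0)\{b} :: --a--▸ q4
  q2 = a.0\{b} :: --a--▸ q5
  q3 = b.(0 + 0) :: --b--▸ q4
  q4 = 0 + 0 :: ∅
  q5 = 0\{b} :: ∅
Trace ⟨b⟩ through P, begin at {p0}:
  after b @ step 1: {p1}
  — P admits the full trace.
Trace ⟨b⟩ through Q, begin at {q0}:
  after b @ step 1: ∅  — Q cannot continue

b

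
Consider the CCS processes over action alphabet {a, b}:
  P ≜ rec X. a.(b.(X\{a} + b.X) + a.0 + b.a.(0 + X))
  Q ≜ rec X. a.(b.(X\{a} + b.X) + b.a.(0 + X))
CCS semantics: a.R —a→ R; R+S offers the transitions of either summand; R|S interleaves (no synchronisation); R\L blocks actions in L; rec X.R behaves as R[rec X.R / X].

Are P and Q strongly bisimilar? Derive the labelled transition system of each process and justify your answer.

P ≁ Q

Reachable graph of P (6 states):
  m0 = rec X. a.(b.(X\{a} + b.X) + a.0 + b.a.(0 + X)) :: —a→ m1
  m1 = b.((rec X. a.(b.(X\{a} + b.X) + a.0 + b.a.(0 + X)))\{a} + b.(rec X. a.(b.(X\{a} + b.X) + a.0 + b.a.(0 + X)))) + a.0 + b.a.(0 + (rec X. a.(b.(X\{a} + b.X) + a.0 + b.a.(0 + X)))) :: —a→ m2, —b→ m3, —b→ m4
  m2 = 0 :: deadlocked
  m3 = (rec X. a.(b.(X\{a} + b.X) + a.0 + b.a.(0 + X)))\{a} + b.(rec X. a.(b.(X\{a} + b.X) + a.0 + b.a.(0 + X))) :: —b→ m0
  m4 = a.(0 + (rec X. a.(b.(X\{a} + b.X) + a.0 + b.a.(0 + X)))) :: —a→ m5
  m5 = 0 + (rec X. a.(b.(X\{a} + b.X) + a.0 + b.a.(0 + X))) :: —a→ m1
Reachable graph of Q (5 states):
  n0 = rec X. a.(b.(X\{a} + b.X) + b.a.(0 + X)) :: —a→ n1
  n1 = b.((rec X. a.(b.(X\{a} + b.X) + b.a.(0 + X)))\{a} + b.(rec X. a.(b.(X\{a} + b.X) + b.a.(0 + X)))) + b.a.(0 + (rec X. a.(b.(X\{a} + b.X) + b.a.(0 + X)))) :: —b→ n2, —b→ n3
  n2 = (rec X. a.(b.(X\{a} + b.X) + b.a.(0 + X)))\{a} + b.(rec X. a.(b.(X\{a} + b.X) + b.a.(0 + X))) :: —b→ n0
  n3 = a.(0 + (rec X. a.(b.(X\{a} + b.X) + b.a.(0 + X)))) :: —a→ n4
  n4 = 0 + (rec X. a.(b.(X\{a} + b.X) + b.a.(0 + X))) :: —a→ n1
Partition-refinement fixed point:
  B0 = {m0, m5}
  B1 = {m1}
  B2 = {m2}
  B3 = {m4}
  B4 = {m3}
  B5 = {n0, n4}
  B6 = {n1}
  B7 = {n2}
  B8 = {n3}
m0 ∈ B0, n0 ∈ B5 → different blocks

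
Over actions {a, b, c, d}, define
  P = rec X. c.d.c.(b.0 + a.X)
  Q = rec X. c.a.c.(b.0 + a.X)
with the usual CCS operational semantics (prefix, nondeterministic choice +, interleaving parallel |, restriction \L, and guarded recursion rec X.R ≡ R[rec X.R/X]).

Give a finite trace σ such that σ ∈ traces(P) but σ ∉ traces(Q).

cd

LTS(P): 5 reachable states
  s0 = rec X. c.d.c.(b.0 + a.X) | ··c··> s1
  s1 = d.c.(b.0 + a.(rec X. c.d.c.(b.0 + a.X))) | ··d··> s2
  s2 = c.(b.0 + a.(rec X. c.d.c.(b.0 + a.X))) | ··c··> s3
  s3 = b.0 + a.(rec X. c.d.c.(b.0 + a.X)) | ··a··> s0, ··b··> s4
  s4 = 0 | ·
LTS(Q): 5 reachable states
  t0 = rec X. c.a.c.(b.0 + a.X) | ··c··> t1
  t1 = a.c.(b.0 + a.(rec X. c.a.c.(b.0 + a.X))) | ··a··> t2
  t2 = c.(b.0 + a.(rec X. c.a.c.(b.0 + a.X))) | ··c··> t3
  t3 = b.0 + a.(rec X. c.a.c.(b.0 + a.X)) | ··a··> t0, ··b··> t4
  t4 = 0 | ·
Trace ⟨cd⟩ through P, begin at {s0}:
  [1] c ⇒ {s1}
  [2] d ⇒ {s2}
  ✓ P
Trace ⟨cd⟩ through Q, begin at {t0}:
  [1] c ⇒ {t1}
  [2] d ⇒ ∅ (Q stuck)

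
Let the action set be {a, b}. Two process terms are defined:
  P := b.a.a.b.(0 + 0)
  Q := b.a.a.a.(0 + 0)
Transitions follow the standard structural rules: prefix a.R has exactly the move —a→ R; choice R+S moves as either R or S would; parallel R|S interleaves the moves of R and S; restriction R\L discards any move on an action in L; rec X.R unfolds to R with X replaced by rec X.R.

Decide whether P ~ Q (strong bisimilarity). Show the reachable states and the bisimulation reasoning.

LTS(P): 5 reachable states
  m0 = b.a.a.b.(0 + 0) has moves =b=> m1
  m1 = a.a.b.(0 + 0) has moves =a=> m2
  m2 = a.b.(0 + 0) has moves =a=> m3
  m3 = b.(0 + 0) has moves =b=> m4
  m4 = 0 + 0 has moves ·
LTS(Q): 5 reachable states
  n0 = b.a.a.a.(0 + 0) has moves =b=> n1
  n1 = a.a.a.(0 + 0) has moves =a=> n2
  n2 = a.a.(0 + 0) has moves =a=> n3
  n3 = a.(0 + 0) has moves =a=> n4
  n4 = 0 + 0 has moves ·
Coarsest stable partition (strong bisimilarity classes):
  B0 = {m0}
  B1 = {m1}
  B2 = {m2}
  B3 = {m3}
  B4 = {m4, n4}
  B5 = {n0}
  B6 = {n1}
  B7 = {n2}
  B8 = {n3}
m0 ∈ B0, n0 ∈ B5 → different blocks

NO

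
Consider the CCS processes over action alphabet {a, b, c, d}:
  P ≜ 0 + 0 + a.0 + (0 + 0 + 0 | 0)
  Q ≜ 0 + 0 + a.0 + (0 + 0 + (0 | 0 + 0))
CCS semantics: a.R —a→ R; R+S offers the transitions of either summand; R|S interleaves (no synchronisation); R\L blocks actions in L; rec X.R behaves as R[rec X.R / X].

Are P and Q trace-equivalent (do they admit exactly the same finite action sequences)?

Reachable graph of P (2 states):
  u0 = 0 + 0 + a.0 + (0 + 0 + 0 | 0) → -a-> u1
  u1 = 0 → ·
Reachable graph of Q (2 states):
  v0 = 0 + 0 + a.0 + (0 + 0 + (0 | 0 + 0)) → -a-> v1
  v1 = 0 → ·
Coarsest stable partition (strong bisimilarity classes):
  B0 = {u0, v0}
  B1 = {u1, v1}
u0 ∈ B0, v0 ∈ B0 → same block
Bisimilar ⇒ trace-equivalent.

trace-equivalent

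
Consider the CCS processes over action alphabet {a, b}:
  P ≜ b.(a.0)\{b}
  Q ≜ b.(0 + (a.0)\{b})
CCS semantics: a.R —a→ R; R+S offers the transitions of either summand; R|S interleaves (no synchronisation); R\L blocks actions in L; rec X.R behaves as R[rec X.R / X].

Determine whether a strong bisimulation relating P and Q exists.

LTS(P): 3 reachable states
  m0 = b.(a.0)\{b} :: =b=> m1
  m1 = (a.0)\{b} :: =a=> m2
  m2 = 0\{b} :: (no moves)
LTS(Q): 3 reachable states
  n0 = b.(0 + (a.0)\{b}) :: =b=> n1
  n1 = 0 + (a.0)\{b} :: =a=> n2
  n2 = 0\{b} :: (no moves)
Bisimilarity quotient blocks:
  B0 = {m0, n0}
  B1 = {m1, n1}
  B2 = {m2, n2}
m0 ∈ B0, n0 ∈ B0 → same block

bisimilar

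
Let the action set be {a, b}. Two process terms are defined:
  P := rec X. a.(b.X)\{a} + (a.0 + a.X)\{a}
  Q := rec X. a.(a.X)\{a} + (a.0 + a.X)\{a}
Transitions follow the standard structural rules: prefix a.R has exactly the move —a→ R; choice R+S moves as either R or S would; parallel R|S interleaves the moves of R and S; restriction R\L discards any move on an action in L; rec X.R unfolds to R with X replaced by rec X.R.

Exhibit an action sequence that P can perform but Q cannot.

Reachable graph of P (3 states):
  p0 = rec X. a.(b.X)\{a} + (a.0 + a.X)\{a} → =a=> p1
  p1 = (b.(rec X. a.(b.X)\{a} + (a.0 + a.X)\{a}))\{a} → =b=> p2
  p2 = (rec X. a.(b.X)\{a} + (a.0 + a.X)\{a})\{a} → (no moves)
Reachable graph of Q (2 states):
  q0 = rec X. a.(a.X)\{a} + (a.0 + a.X)\{a} → =a=> q1
  q1 = (a.(rec X. a.(a.X)\{a} + (a.0 + a.X)\{a}))\{a} → (no moves)
Run σ = ⟨ab⟩ on P: start {p0}
  after a @ step 1: {p1}
  after b @ step 2: {p2}
  P completes σ.
Run σ = ⟨ab⟩ on Q: start {q0}
  after a @ step 1: {q1}
  after b @ step 2: ∅ (Q stuck)

ab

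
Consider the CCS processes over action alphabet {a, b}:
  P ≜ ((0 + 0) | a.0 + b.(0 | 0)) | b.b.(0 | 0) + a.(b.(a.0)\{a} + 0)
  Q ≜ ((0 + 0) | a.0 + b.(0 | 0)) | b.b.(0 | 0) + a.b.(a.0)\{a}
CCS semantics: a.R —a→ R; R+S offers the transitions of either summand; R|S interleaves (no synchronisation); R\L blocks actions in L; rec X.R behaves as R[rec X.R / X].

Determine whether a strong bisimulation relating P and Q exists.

YES

P's transition system — 11 states:
  m0 = ((0 + 0) | a.0 + b.(0 | 0)) | b.b.(0 | 0) + a.(b.(a.0)\{a} + 0) → --a--▸ m1, --a--▸ m2, --b--▸ m3, --b--▸ m4
  m1 = (0 + 0) | 0 | b.b.(0 | 0) → --b--▸ m5
  m2 = b.(a.0)\{a} + 0 → --b--▸ m6
  m3 = ((0 + 0) | a.0 + b.(0 | 0)) | b.(0 | 0) → --a--▸ m5, --b--▸ m7, --b--▸ m8
  m4 = 0 | 0 | b.b.(0 | 0) → --b--▸ m8
  m5 = (0 + 0) | 0 | b.(0 | 0) → --b--▸ m9
  m6 = (a.0)\{a} → (no moves)
  m7 = ((0 + 0) | a.0 + b.(0 | 0)) | (0 | 0) → --a--▸ m9, --b--▸ m10
  m8 = 0 | 0 | b.(0 | 0) → --b--▸ m10
  m9 = (0 + 0) | 0 | (0 | 0) → (no moves)
  m10 = 0 | 0 | (0 | 0) → (no moves)
Q's transition system — 11 states:
  n0 = ((0 + 0) | a.0 + b.(0 | 0)) | b.b.(0 | 0) + a.b.(a.0)\{a} → --a--▸ n1, --a--▸ n2, --b--▸ n3, --b--▸ n4
  n1 = (0 + 0) | 0 | b.b.(0 | 0) → --b--▸ n5
  n2 = b.(a.0)\{a} → --b--▸ n6
  n3 = ((0 + 0) | a.0 + b.(0 | 0)) | b.(0 | 0) → --a--▸ n5, --b--▸ n7, --b--▸ n8
  n4 = 0 | 0 | b.b.(0 | 0) → --b--▸ n8
  n5 = (0 + 0) | 0 | b.(0 | 0) → --b--▸ n9
  n6 = (a.0)\{a} → (no moves)
  n7 = ((0 + 0) | a.0 + b.(0 | 0)) | (0 | 0) → --a--▸ n9, --b--▸ n10
  n8 = 0 | 0 | b.(0 | 0) → --b--▸ n10
  n9 = (0 + 0) | 0 | (0 | 0) → (no moves)
  n10 = 0 | 0 | (0 | 0) → (no moves)
Bisimilarity quotient blocks:
  B0 = {m0, n0}
  B1 = {m1, m4, n1, n4}
  B2 = {m2, m5, m8, n2, n5, n8}
  B3 = {m10, m6, m9, n10, n6, n9}
  B4 = {m3, n3}
  B5 = {m7, n7}
m0 ∈ B0, n0 ∈ B0 → same block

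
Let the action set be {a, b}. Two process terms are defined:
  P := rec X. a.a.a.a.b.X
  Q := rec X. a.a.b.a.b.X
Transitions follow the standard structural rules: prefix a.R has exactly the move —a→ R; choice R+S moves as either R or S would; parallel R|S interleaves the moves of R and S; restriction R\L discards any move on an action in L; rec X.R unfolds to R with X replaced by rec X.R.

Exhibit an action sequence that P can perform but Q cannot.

Reachable graph of P (5 states):
  m0 = rec X. a.a.a.a.b.X → —a→ m1
  m1 = a.a.a.b.(rec X. a.a.a.a.b.X) → —a→ m2
  m2 = a.a.b.(rec X. a.a.a.a.b.X) → —a→ m3
  m3 = a.b.(rec X. a.a.a.a.b.X) → —a→ m4
  m4 = b.(rec X. a.a.a.a.b.X) → —b→ m0
Reachable graph of Q (5 states):
  n0 = rec X. a.a.b.a.b.X → —a→ n1
  n1 = a.b.a.b.(rec X. a.a.b.a.b.X) → —a→ n2
  n2 = b.a.b.(rec X. a.a.b.a.b.X) → —b→ n3
  n3 = a.b.(rec X. a.a.b.a.b.X) → —a→ n4
  n4 = b.(rec X. a.a.b.a.b.X) → —b→ n0
Executing aaa from P (initial set {m0}):
  after a @ step 1: {m1}
  after a @ step 2: {m2}
  after a @ step 3: {m3}
  — P admits the full trace.
Executing aaa from Q (initial set {n0}):
  after a @ step 1: {n1}
  after a @ step 2: {n2}
  after a @ step 3: no successor for Q

aaa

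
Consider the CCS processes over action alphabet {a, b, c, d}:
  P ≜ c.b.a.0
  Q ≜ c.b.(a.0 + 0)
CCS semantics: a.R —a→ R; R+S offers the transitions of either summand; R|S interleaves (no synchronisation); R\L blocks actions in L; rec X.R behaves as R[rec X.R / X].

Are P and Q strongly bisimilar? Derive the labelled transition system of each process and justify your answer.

P's transition system — 4 states:
  p0 = c.b.a.0 ⊢ ··c··> p1
  p1 = b.a.0 ⊢ ··b··> p2
  p2 = a.0 ⊢ ··a··> p3
  p3 = 0 ⊢ ∅
Q's transition system — 4 states:
  q0 = c.b.(a.0 + 0) ⊢ ··c··> q1
  q1 = b.(a.0 + 0) ⊢ ··b··> q2
  q2 = a.0 + 0 ⊢ ··a··> q3
  q3 = 0 ⊢ ∅
Coarsest stable partition (strong bisimilarity classes):
  B0 = {p0, q0}
  B1 = {p1, q1}
  B2 = {p2, q2}
  B3 = {p3, q3}
p0 ∈ B0, q0 ∈ B0 → same block

P ~ Q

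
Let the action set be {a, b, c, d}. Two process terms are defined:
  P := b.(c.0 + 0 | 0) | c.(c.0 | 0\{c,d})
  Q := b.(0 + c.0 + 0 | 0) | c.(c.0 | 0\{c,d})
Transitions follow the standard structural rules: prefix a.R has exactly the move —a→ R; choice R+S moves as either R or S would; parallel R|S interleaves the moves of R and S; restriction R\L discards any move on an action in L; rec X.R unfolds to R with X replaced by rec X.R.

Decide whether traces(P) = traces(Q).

LTS(P): 9 reachable states
  m0 = b.(c.0 + 0 | 0) | c.(c.0 | 0\{c,d}) :: =b=> m1, =c=> m2
  m1 = (c.0 + 0 | 0) | c.(c.0 | 0\{c,d}) :: =c=> m3, =c=> m4
  m2 = b.(c.0 + 0 | 0) | (c.0 | 0\{c,d}) :: =b=> m3, =c=> m5
  m3 = (c.0 + 0 | 0) | (c.0 | 0\{c,d}) :: =c=> m6, =c=> m7
  m4 = 0 | c.(c.0 | 0\{c,d}) :: =c=> m7
  m5 = b.(c.0 + 0 | 0) | (0 | 0\{c,d}) :: =b=> m6
  m6 = (c.0 + 0 | 0) | (0 | 0\{c,d}) :: =c=> m8
  m7 = 0 | (c.0 | 0\{c,d}) :: =c=> m8
  m8 = 0 | (0 | 0\{c,d}) :: stopped
LTS(Q): 9 reachable states
  n0 = b.(0 + c.0 + 0 | 0) | c.(c.0 | 0\{c,d}) :: =b=> n1, =c=> n2
  n1 = (0 + c.0 + 0 | 0) | c.(c.0 | 0\{c,d}) :: =c=> n3, =c=> n4
  n2 = b.(0 + c.0 + 0 | 0) | (c.0 | 0\{c,d}) :: =b=> n3, =c=> n5
  n3 = (0 + c.0 + 0 | 0) | (c.0 | 0\{c,d}) :: =c=> n6, =c=> n7
  n4 = 0 | c.(c.0 | 0\{c,d}) :: =c=> n7
  n5 = b.(0 + c.0 + 0 | 0) | (0 | 0\{c,d}) :: =b=> n6
  n6 = (0 + c.0 + 0 | 0) | (0 | 0\{c,d}) :: =c=> n8
  n7 = 0 | (c.0 | 0\{c,d}) :: =c=> n8
  n8 = 0 | (0 | 0\{c,d}) :: stopped
Bisimilarity quotient blocks:
  B0 = {m0, n0}
  B1 = {m1, n1}
  B2 = {m3, m4, n3, n4}
  B3 = {m6, m7, n6, n7}
  B4 = {m8, n8}
  B5 = {m2, n2}
  B6 = {m5, n5}
m0 ∈ B0, n0 ∈ B0 → same block
Bisimilar ⇒ trace-equivalent.

YES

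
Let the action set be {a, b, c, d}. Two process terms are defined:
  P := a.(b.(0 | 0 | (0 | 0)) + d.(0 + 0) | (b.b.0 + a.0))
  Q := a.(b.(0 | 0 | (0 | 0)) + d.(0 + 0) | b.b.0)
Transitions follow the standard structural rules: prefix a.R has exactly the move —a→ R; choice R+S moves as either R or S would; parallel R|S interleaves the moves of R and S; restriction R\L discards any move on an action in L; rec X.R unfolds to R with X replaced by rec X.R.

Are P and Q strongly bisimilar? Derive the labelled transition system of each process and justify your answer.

P's transition system — 8 states:
  p0 = a.(b.(0 | 0 | (0 | 0)) + d.(0 + 0) | (b.b.0 + a.0)) :: —a→ p1
  p1 = b.(0 | 0 | (0 | 0)) + d.(0 + 0) | (b.b.0 + a.0) :: —a→ p2, —b→ p3, —b→ p4, —d→ p5
  p2 = d.(0 + 0) | 0 :: —d→ p6
  p3 = 0 | 0 | (0 | 0) :: ·
  p4 = d.(0 + 0) | b.0 :: —b→ p2, —d→ p7
  p5 = (0 + 0) | (b.b.0 + a.0) :: —a→ p6, —b→ p7
  p6 = (0 + 0) | 0 :: ·
  p7 = (0 + 0) | b.0 :: —b→ p6
Q's transition system — 8 states:
  q0 = a.(b.(0 | 0 | (0 | 0)) + d.(0 + 0) | b.b.0) :: —a→ q1
  q1 = b.(0 | 0 | (0 | 0)) + d.(0 + 0) | b.b.0 :: —b→ q2, —b→ q3, —d→ q4
  q2 = 0 | 0 | (0 | 0) :: ·
  q3 = d.(0 + 0) | b.0 :: —b→ q5, —d→ q6
  q4 = (0 + 0) | b.b.0 :: —b→ q6
  q5 = d.(0 + 0) | 0 :: —d→ q7
  q6 = (0 + 0) | b.0 :: —b→ q7
  q7 = (0 + 0) | 0 :: ·
Partition-refinement fixed point:
  B0 = {p0}
  B1 = {p1}
  B2 = {p4, q3}
  B3 = {p2, q5}
  B4 = {p3, p6, q2, q7}
  B5 = {p7, q6}
  B6 = {p5}
  B7 = {q0}
  B8 = {q1}
  B9 = {q4}
p0 ∈ B0, q0 ∈ B7 → different blocks

not bisimilar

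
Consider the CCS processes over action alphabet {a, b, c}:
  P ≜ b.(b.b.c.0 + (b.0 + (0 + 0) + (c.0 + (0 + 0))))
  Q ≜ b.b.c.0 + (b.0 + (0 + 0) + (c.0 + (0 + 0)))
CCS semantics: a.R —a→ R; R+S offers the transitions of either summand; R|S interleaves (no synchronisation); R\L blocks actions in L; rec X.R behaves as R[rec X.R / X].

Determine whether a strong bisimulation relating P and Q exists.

NO

LTS(P): 5 reachable states
  s0 = b.(b.b.c.0 + (b.0 + (0 + 0) + (c.0 + (0 + 0)))) ⊢ --b--▸ s1
  s1 = b.b.c.0 + (b.0 + (0 + 0) + (c.0 + (0 + 0))) ⊢ --b--▸ s2, --b--▸ s3, --c--▸ s2
  s2 = 0 ⊢ ·
  s3 = b.c.0 ⊢ --b--▸ s4
  s4 = c.0 ⊢ --c--▸ s2
LTS(Q): 4 reachable states
  t0 = b.b.c.0 + (b.0 + (0 + 0) + (c.0 + (0 + 0))) ⊢ --b--▸ t1, --b--▸ t2, --c--▸ t1
  t1 = 0 ⊢ ·
  t2 = b.c.0 ⊢ --b--▸ t3
  t3 = c.0 ⊢ --c--▸ t1
Partition-refinement fixed point:
  B0 = {s0}
  B1 = {s1, t0}
  B2 = {s3, t2}
  B3 = {s4, t3}
  B4 = {s2, t1}
s0 ∈ B0, t0 ∈ B1 → different blocks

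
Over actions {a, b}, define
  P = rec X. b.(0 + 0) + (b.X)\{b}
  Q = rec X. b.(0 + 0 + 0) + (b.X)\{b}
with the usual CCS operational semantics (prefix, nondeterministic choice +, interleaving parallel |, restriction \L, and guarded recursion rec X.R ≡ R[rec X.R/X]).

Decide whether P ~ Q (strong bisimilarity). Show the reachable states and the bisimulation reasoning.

bisimilar

P's transition system — 2 states:
  p0 = rec X. b.(0 + 0) + (b.X)\{b} | =b=> p1
  p1 = 0 + 0 | deadlocked
Q's transition system — 2 states:
  q0 = rec X. b.(0 + 0 + 0) + (b.X)\{b} | =b=> q1
  q1 = 0 + 0 + 0 | deadlocked
Partition-refinement fixed point:
  B0 = {p0, q0}
  B1 = {p1, q1}
p0 ∈ B0, q0 ∈ B0 → same block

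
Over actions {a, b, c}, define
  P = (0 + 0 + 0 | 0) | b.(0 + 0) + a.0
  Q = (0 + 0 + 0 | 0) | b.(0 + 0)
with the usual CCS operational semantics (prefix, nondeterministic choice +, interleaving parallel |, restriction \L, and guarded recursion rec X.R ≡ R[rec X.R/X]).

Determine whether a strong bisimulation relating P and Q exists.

LTS(P): 3 reachable states
  p0 = (0 + 0 + 0 | 0) | b.(0 + 0) + a.0 → ··a··> p1, ··b··> p2
  p1 = 0 → ·
  p2 = (0 + 0 + 0 | 0) | (0 + 0) → ·
LTS(Q): 2 reachable states
  q0 = (0 + 0 + 0 | 0) | b.(0 + 0) → ··b··> q1
  q1 = (0 + 0 + 0 | 0) | (0 + 0) → ·
Bisimilarity quotient blocks:
  B0 = {p0}
  B1 = {p1, p2, q1}
  B2 = {q0}
p0 ∈ B0, q0 ∈ B2 → different blocks

NO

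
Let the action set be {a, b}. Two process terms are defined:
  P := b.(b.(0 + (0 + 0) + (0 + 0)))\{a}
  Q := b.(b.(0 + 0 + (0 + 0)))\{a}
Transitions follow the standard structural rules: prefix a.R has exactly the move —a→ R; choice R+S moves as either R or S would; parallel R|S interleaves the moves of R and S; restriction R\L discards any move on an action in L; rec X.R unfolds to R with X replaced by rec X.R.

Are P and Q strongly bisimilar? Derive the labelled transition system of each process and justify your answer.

P ~ Q

Reachable graph of P (3 states):
  s0 = b.(b.(0 + (0 + 0) + (0 + 0)))\{a} has moves —b→ s1
  s1 = (b.(0 + (0 + 0) + (0 + 0)))\{a} has moves —b→ s2
  s2 = (0 + (0 + 0) + (0 + 0))\{a} has moves deadlocked
Reachable graph of Q (3 states):
  t0 = b.(b.(0 + 0 + (0 + 0)))\{a} has moves —b→ t1
  t1 = (b.(0 + 0 + (0 + 0)))\{a} has moves —b→ t2
  t2 = (0 + 0 + (0 + 0))\{a} has moves deadlocked
Coarsest stable partition (strong bisimilarity classes):
  B0 = {s0, t0}
  B1 = {s1, t1}
  B2 = {s2, t2}
s0 ∈ B0, t0 ∈ B0 → same block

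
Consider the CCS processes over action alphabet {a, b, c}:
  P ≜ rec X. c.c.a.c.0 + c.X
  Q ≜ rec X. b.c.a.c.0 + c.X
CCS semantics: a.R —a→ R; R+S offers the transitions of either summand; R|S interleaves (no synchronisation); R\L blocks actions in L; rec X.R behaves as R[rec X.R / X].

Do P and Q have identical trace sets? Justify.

P's transition system — 5 states:
  s0 = rec X. c.c.a.c.0 + c.X :: --c--▸ s0, --c--▸ s1
  s1 = c.a.c.0 :: --c--▸ s2
  s2 = a.c.0 :: --a--▸ s3
  s3 = c.0 :: --c--▸ s4
  s4 = 0 :: ·
Q's transition system — 5 states:
  t0 = rec X. b.c.a.c.0 + c.X :: --b--▸ t1, --c--▸ t0
  t1 = c.a.c.0 :: --c--▸ t2
  t2 = a.c.0 :: --a--▸ t3
  t3 = c.0 :: --c--▸ t4
  t4 = 0 :: ·
Run σ = ⟨cca⟩ on P: start {s0}
  [1] c ⇒ {s0, s1}
  [2] c ⇒ {s0, s1, s2}
  [3] a ⇒ {s3}
  ✓ P
Run σ = ⟨cca⟩ on Q: start {t0}
  [1] c ⇒ {t0}
  [2] c ⇒ {t0}
  [3] a ⇒ no successor for Q

trace-distinct — witness ⟨cca⟩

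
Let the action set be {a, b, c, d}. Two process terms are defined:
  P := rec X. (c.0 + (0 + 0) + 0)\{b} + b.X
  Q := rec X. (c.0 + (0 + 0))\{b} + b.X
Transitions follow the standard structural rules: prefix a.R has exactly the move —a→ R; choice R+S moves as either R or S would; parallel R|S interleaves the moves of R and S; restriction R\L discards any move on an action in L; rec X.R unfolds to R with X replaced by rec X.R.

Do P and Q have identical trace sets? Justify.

YES

LTS(P): 2 reachable states
  m0 = rec X. (c.0 + (0 + 0) + 0)\{b} + b.X ⊢ ··b··> m0, ··c··> m1
  m1 = 0\{b} ⊢ ·
LTS(Q): 2 reachable states
  n0 = rec X. (c.0 + (0 + 0))\{b} + b.X ⊢ ··b··> n0, ··c··> n1
  n1 = 0\{b} ⊢ ·
Coarsest stable partition (strong bisimilarity classes):
  B0 = {m0, n0}
  B1 = {m1, n1}
m0 ∈ B0, n0 ∈ B0 → same block
Bisimilar ⇒ trace-equivalent.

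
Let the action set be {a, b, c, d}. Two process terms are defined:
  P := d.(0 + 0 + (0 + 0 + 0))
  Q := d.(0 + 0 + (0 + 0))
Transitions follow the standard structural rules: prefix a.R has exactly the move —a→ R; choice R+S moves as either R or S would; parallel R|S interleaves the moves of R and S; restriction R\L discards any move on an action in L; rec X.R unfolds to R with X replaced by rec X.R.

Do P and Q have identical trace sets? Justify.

P's transition system — 2 states:
  u0 = d.(0 + 0 + (0 + 0 + 0)) :: ··d··> u1
  u1 = 0 + 0 + (0 + 0 + 0) :: stopped
Q's transition system — 2 states:
  v0 = d.(0 + 0 + (0 + 0)) :: ··d··> v1
  v1 = 0 + 0 + (0 + 0) :: stopped
Partition-refinement fixed point:
  B0 = {u0, v0}
  B1 = {u1, v1}
u0 ∈ B0, v0 ∈ B0 → same block
Bisimilar ⇒ trace-equivalent.

trace-equivalent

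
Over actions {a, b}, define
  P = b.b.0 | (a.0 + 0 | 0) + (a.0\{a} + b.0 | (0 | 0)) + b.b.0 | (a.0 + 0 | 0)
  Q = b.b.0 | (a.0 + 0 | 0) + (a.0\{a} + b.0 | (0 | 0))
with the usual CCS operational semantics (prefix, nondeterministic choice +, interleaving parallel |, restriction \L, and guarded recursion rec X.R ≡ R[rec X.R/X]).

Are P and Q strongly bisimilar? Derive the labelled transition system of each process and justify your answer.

bisimilar

Reachable graph of P (8 states):
  u0 = b.b.0 | (a.0 + 0 | 0) + (a.0\{a} + b.0 | (0 | 0)) + b.b.0 | (a.0 + 0 | 0) ⊢ -a-> u1, -a-> u2, -b-> u3, -b-> u4
  u1 = 0\{a} ⊢ stopped
  u2 = b.b.0 | 0 ⊢ -b-> u5
  u3 = 0 | (0 | 0) ⊢ stopped
  u4 = b.0 | (a.0 + 0 | 0) ⊢ -a-> u5, -b-> u6
  u5 = b.0 | 0 ⊢ -b-> u7
  u6 = 0 | (a.0 + 0 | 0) ⊢ -a-> u7
  u7 = 0 | 0 ⊢ stopped
Reachable graph of Q (8 states):
  v0 = b.b.0 | (a.0 + 0 | 0) + (a.0\{a} + b.0 | (0 | 0)) ⊢ -a-> v1, -a-> v2, -b-> v3, -b-> v4
  v1 = 0\{a} ⊢ stopped
  v2 = b.b.0 | 0 ⊢ -b-> v5
  v3 = 0 | (0 | 0) ⊢ stopped
  v4 = b.0 | (a.0 + 0 | 0) ⊢ -a-> v5, -b-> v6
  v5 = b.0 | 0 ⊢ -b-> v7
  v6 = 0 | (a.0 + 0 | 0) ⊢ -a-> v7
  v7 = 0 | 0 ⊢ stopped
Partition-refinement fixed point:
  B0 = {u0, v0}
  B1 = {u1, u3, u7, v1, v3, v7}
  B2 = {u2, v2}
  B3 = {u5, v5}
  B4 = {u4, v4}
  B5 = {u6, v6}
u0 ∈ B0, v0 ∈ B0 → same block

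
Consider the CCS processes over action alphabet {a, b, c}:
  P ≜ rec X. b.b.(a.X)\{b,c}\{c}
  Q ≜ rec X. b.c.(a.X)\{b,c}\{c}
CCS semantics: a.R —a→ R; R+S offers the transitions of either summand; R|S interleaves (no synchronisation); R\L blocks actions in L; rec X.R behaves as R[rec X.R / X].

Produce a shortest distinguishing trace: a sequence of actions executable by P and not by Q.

bb

Reachable graph of P (4 states):
  u0 = rec X. b.b.(a.X)\{b,c}\{c} ⊢ ··b··> u1
  u1 = b.(a.(rec X. b.b.(a.X)\{b,c}\{c}))\{b,c}\{c} ⊢ ··b··> u2
  u2 = (a.(rec X. b.b.(a.X)\{b,c}\{c}))\{b,c}\{c} ⊢ ··a··> u3
  u3 = (rec X. b.b.(a.X)\{b,c}\{c})\{b,c}\{c} ⊢ ∅
Reachable graph of Q (4 states):
  v0 = rec X. b.c.(a.X)\{b,c}\{c} ⊢ ··b··> v1
  v1 = c.(a.(rec X. b.c.(a.X)\{b,c}\{c}))\{b,c}\{c} ⊢ ··c··> v2
  v2 = (a.(rec X. b.c.(a.X)\{b,c}\{c}))\{b,c}\{c} ⊢ ··a··> v3
  v3 = (rec X. b.c.(a.X)\{b,c}\{c})\{b,c}\{c} ⊢ ∅
Run σ = ⟨bb⟩ on P: start {u0}
  [1] b ⇒ {u1}
  [2] b ⇒ {u2}
  P completes σ.
Run σ = ⟨bb⟩ on Q: start {v0}
  [1] b ⇒ {v1}
  [2] b ⇒ ∅  — Q cannot continue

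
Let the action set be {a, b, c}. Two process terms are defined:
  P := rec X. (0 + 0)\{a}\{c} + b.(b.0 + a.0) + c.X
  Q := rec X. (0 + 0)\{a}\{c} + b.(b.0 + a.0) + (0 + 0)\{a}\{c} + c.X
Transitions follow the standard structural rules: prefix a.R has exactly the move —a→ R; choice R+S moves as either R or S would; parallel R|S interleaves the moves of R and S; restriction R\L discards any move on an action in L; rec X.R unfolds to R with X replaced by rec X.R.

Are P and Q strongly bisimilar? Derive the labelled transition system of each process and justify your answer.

P's transition system — 3 states:
  m0 = rec X. (0 + 0)\{a}\{c} + b.(b.0 + a.0) + c.X :: =b=> m1, =c=> m0
  m1 = b.0 + a.0 :: =a=> m2, =b=> m2
  m2 = 0 :: ·
Q's transition system — 3 states:
  n0 = rec X. (0 + 0)\{a}\{c} + b.(b.0 + a.0) + (0 + 0)\{a}\{c} + c.X :: =b=> n1, =c=> n0
  n1 = b.0 + a.0 :: =a=> n2, =b=> n2
  n2 = 0 :: ·
Partition-refinement fixed point:
  B0 = {m0, n0}
  B1 = {m1, n1}
  B2 = {m2, n2}
m0 ∈ B0, n0 ∈ B0 → same block

bisimilar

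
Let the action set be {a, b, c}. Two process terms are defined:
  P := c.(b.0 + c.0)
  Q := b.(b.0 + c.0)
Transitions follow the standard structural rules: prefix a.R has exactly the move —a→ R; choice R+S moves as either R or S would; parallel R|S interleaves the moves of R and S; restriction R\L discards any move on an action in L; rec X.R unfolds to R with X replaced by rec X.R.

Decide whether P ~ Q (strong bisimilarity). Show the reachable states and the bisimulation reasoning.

P's transition system — 3 states:
  p0 = c.(b.0 + c.0) :: -c-> p1
  p1 = b.0 + c.0 :: -b-> p2, -c-> p2
  p2 = 0 :: deadlocked
Q's transition system — 3 states:
  q0 = b.(b.0 + c.0) :: -b-> q1
  q1 = b.0 + c.0 :: -b-> q2, -c-> q2
  q2 = 0 :: deadlocked
Coarsest stable partition (strong bisimilarity classes):
  B0 = {p0}
  B1 = {p1, q1}
  B2 = {p2, q2}
  B3 = {q0}
p0 ∈ B0, q0 ∈ B3 → different blocks

not bisimilar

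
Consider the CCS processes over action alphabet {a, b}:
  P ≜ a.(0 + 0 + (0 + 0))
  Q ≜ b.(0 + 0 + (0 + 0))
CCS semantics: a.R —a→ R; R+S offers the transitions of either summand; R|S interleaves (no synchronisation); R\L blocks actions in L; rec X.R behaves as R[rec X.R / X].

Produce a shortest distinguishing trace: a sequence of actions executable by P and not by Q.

Reachable graph of P (2 states):
  s0 = a.(0 + 0 + (0 + 0)) has moves --a--▸ s1
  s1 = 0 + 0 + (0 + 0) has moves deadlocked
Reachable graph of Q (2 states):
  t0 = b.(0 + 0 + (0 + 0)) has moves --b--▸ t1
  t1 = 0 + 0 + (0 + 0) has moves deadlocked
Trace ⟨a⟩ through P, begin at {s0}:
  step 1 (a): {s1}
  ✓ P
Trace ⟨a⟩ through Q, begin at {t0}:
  step 1 (a): ∅ (Q stuck)

a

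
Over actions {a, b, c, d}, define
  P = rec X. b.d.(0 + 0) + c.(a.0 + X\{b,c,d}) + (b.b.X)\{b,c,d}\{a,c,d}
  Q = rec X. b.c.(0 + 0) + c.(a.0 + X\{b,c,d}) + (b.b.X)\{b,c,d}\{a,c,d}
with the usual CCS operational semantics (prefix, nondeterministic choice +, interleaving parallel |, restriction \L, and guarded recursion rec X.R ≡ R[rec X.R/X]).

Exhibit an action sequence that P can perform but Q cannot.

P's transition system — 5 states:
  p0 = rec X. b.d.(0 + 0) + c.(a.0 + X\{b,c,d}) + (b.b.X)\{b,c,d}\{a,c,d} → ··b··> p1, ··c··> p2
  p1 = d.(0 + 0) → ··d··> p3
  p2 = a.0 + (rec X. b.d.(0 + 0) + c.(a.0 + X\{b,c,d}) + (b.b.X)\{b,c,d}\{a,c,d})\{b,c,d} → ··a··> p4
  p3 = 0 + 0 → ·
  p4 = 0 → ·
Q's transition system — 5 states:
  q0 = rec X. b.c.(0 + 0) + c.(a.0 + X\{b,c,d}) + (b.b.X)\{b,c,d}\{a,c,d} → ··b··> q1, ··c··> q2
  q1 = c.(0 + 0) → ··c··> q3
  q2 = a.0 + (rec X. b.c.(0 + 0) + c.(a.0 + X\{b,c,d}) + (b.b.X)\{b,c,d}\{a,c,d})\{b,c,d} → ··a··> q4
  q3 = 0 + 0 → ·
  q4 = 0 → ·
Run σ = ⟨bd⟩ on P: start {p0}
  after b @ step 1: {p1}
  after d @ step 2: {p3}
  — P admits the full trace.
Run σ = ⟨bd⟩ on Q: start {q0}
  after b @ step 1: {q1}
  after d @ step 2: no successor for Q

bd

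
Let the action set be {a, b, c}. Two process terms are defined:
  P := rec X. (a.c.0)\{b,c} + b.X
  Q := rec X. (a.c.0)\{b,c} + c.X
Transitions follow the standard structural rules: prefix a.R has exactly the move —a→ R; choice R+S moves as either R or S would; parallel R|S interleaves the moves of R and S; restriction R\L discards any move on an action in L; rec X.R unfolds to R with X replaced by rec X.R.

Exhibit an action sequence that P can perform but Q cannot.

b

LTS(P): 2 reachable states
  u0 = rec X. (a.c.0)\{b,c} + b.X ⊢ --a--▸ u1, --b--▸ u0
  u1 = (c.0)\{b,c} ⊢ stopped
LTS(Q): 2 reachable states
  v0 = rec X. (a.c.0)\{b,c} + c.X ⊢ --a--▸ v1, --c--▸ v0
  v1 = (c.0)\{b,c} ⊢ stopped
Run σ = ⟨b⟩ on P: start {u0}
  step 1 (b): {u0}
  — P admits the full trace.
Run σ = ⟨b⟩ on Q: start {v0}
  step 1 (b): ∅  — Q cannot continue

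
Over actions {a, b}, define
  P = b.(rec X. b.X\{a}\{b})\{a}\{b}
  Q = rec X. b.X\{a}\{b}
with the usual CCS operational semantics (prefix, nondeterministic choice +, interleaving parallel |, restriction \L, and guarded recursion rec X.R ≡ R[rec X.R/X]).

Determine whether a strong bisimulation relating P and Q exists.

P's transition system — 2 states:
  m0 = b.(rec X. b.X\{a}\{b})\{a}\{b} | --b--▸ m1
  m1 = (rec X. b.X\{a}\{b})\{a}\{b} | ∅
Q's transition system — 2 states:
  n0 = rec X. b.X\{a}\{b} | --b--▸ n1
  n1 = (rec X. b.X\{a}\{b})\{a}\{b} | ∅
Coarsest stable partition (strong bisimilarity classes):
  B0 = {m0, n0}
  B1 = {m1, n1}
m0 ∈ B0, n0 ∈ B0 → same block

P ~ Q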